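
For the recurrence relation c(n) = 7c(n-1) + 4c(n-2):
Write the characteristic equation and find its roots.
Substitute c(n) = rⁿ and divide through by rⁿ⁻²: r² - 7r - 4 = 0
Discriminant: 7² + 4·4 = 65, not a perfect square, so by the quadratic formula r = (7 ± √65)/2.
General solution: c(n) = A·r₁ⁿ + B·r₂ⁿ where r₁,r₂ = (7 ± √65)/2

Characteristic: r² - 7r - 4 = 0, Roots: r = (7 ± √65)/2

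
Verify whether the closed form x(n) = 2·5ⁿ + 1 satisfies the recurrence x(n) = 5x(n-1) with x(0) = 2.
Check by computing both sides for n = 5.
From the recurrence with x(0) = 2:
  x(0) = 2, x(1) = 10, x(2) = 50, x(3) = 250, x(4) = 1250, x(5) = 6250
  so the recurrence gives x(5) = 6250.
From the proposed closed form x(n) = 2·5ⁿ + 1:
  x(5) = 6251.
The recurrence gives 6250 but the closed form gives 6251, so the closed form does not satisfy the recurrence.

No, the closed form is incorrect.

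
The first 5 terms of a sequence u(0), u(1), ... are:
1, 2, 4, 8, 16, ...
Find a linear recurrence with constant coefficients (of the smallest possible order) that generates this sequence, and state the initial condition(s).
Look for the lowest-order linear relation among consecutive terms.
Observation: each term is 2× the previous.
Check at n=2: 2·2 = 4. ✓

u(n) = 2 × u(n-1), u(0) = 1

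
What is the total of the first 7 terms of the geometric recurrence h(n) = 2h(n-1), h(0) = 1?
Computing the sequence terms: 1, 2, 4, 8, 16, 32, 64
Adding these values together:

127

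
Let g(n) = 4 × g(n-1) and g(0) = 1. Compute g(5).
Computing step by step:
g(0) = 1
g(1) = 4 × 1 = 4
g(2) = 4 × 4 = 16
g(3) = 4 × 16 = 64
g(4) = 4 × 64 = 256
g(5) = 4 × 256 = 1024

1024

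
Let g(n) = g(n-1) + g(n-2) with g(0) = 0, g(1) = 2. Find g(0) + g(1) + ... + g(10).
Computing the sequence terms: 0, 2, 2, 4, 6, 10, 16, 26, 42, 68, 110
Adding these values together:

286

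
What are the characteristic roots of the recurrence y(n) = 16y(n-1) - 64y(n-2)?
Substitute y(n) = rⁿ and divide through by rⁿ⁻²: r² - 16r + 64 = 0
Factor: (r - 8)² = 0, so r = 8 (double root).
General solution: y(n) = (A + Bn)·8ⁿ

Characteristic: r² - 16r + 64 = 0, Roots: r = 8 (double root)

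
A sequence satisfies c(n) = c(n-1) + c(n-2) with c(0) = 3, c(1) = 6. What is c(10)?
Computing the sequence terms:
3, 6, 9, 15, 24, 39, 63, 102, 165, 267, 432

432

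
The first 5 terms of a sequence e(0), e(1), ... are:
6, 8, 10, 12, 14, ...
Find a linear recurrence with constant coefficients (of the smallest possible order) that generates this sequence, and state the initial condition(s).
Look for the lowest-order linear relation among consecutive terms.
Observation: consecutive differences are constant (= 2).
Check at n=2: 1·8 + 2 = 10. ✓

e(n) = e(n-1) + 2, e(0) = 6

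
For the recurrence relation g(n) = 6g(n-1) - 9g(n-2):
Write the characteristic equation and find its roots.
Substitute g(n) = rⁿ and divide through by rⁿ⁻²: r² - 6r + 9 = 0
Factor: (r - 3)² = 0, so r = 3 (double root).
General solution: g(n) = (A + Bn)·3ⁿ

Characteristic: r² - 6r + 9 = 0, Roots: r = 3 (double root)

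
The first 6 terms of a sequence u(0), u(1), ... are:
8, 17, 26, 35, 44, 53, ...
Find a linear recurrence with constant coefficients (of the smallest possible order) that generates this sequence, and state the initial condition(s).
Look for the lowest-order linear relation among consecutive terms.
Observation: consecutive differences are constant (= 9).
Check at n=2: 1·17 + 9 = 26. ✓

u(n) = u(n-1) + 9, u(0) = 8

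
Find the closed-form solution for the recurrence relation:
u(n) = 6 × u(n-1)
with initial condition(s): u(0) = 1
Recurrence: u(n) = 6 × u(n-1), initial: u(0) = 1.
Each term is 6 times the previous, so this is geometric with ratio 6. After n steps: u(n) = u(0)·6ⁿ = 6ⁿ.

u(n) = 6ⁿ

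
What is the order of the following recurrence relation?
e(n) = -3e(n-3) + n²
The order is the largest lag k for which e(n-k) appears. Here the deepest term is e(n-3) (the n² term is non-homogeneous and does not affect the order), so the order is 3.

Order 3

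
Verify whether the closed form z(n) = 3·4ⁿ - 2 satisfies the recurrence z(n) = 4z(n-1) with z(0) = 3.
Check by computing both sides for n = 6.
From the recurrence with z(0) = 3:
  z(0) = 3, z(1) = 12, z(2) = 48, z(3) = 192, z(4) = 768, z(5) = 3072, z(6) = 12288
  so the recurrence gives z(6) = 12288.
From the proposed closed form z(n) = 3·4ⁿ - 2:
  z(6) = 12286.
The recurrence gives 12288 but the closed form gives 12286, so the closed form does not satisfy the recurrence.

No, the closed form is incorrect.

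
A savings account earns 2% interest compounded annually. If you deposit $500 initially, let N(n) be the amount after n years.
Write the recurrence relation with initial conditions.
Each year the balance grows by 2%, i.e. is multiplied by 1 + 2/100 = 1.02, so N(n) = 1.02 × N(n-1). The initial deposit gives N(0) = 500.
Unrolling gives the closed form N(n) = 500 × (1.02)ⁿ.

N(n) = 1.02 × N(n-1), N(0) = 500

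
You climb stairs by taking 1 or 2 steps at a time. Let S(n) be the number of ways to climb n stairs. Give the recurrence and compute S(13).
Condition on the size of the last step (1 to 2): before it there were n-1, …, n-2 stairs climbed, and these cases are disjoint, so S(n) = S(n-1) + S(n-2) (Fibonacci-type sequence).
Initial conditions by direct count (compositions of i into parts ≤ 2): S(1) = 1; S(2) = 2.
Iterating the recurrence: S(3) = 3, S(4) = 5, S(5) = 8, S(6) = 13, S(7) = 21, S(8) = 34, S(9) = 55, S(10) = 89, S(11) = 144, S(12) = 233, S(13) = 377.

S(n) = S(n-1) + S(n-2), S(1) = 1, S(2) = 2; S(13) = 377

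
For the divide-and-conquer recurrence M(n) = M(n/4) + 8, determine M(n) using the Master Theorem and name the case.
Master Theorem template: M(n) = a·M(n/b) + f(n).
Here: a=1, b=4, f(n)=8
Compute log_b(a) = log_4(1) = 0.
f(n) = 8 = Θ(1). Case 2: M(n) = Θ(log n).

Case 2: M(n) = Θ(log n)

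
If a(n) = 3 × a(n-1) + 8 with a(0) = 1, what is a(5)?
Computing step by step:
a(0) = 1
a(1) = 3 × 1 + 8 = 11
a(2) = 3 × 11 + 8 = 41
a(3) = 3 × 41 + 8 = 131
a(4) = 3 × 131 + 8 = 401
a(5) = 3 × 401 + 8 = 1211

1211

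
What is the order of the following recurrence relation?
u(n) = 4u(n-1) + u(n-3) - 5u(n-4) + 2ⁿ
The order is the largest lag k for which u(n-k) appears. Here the deepest term is u(n-4) (the 2ⁿ term is non-homogeneous and does not affect the order), so the order is 4.

Order 4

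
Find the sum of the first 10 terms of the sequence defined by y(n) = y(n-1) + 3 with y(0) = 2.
Computing the sequence terms: 2, 5, 8, 11, 14, 17, 20, 23, 26, 29
Adding these values together:

155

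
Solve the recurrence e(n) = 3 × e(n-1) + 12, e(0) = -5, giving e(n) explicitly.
Recurrence: e(n) = 3 × e(n-1) + 12, initial: e(0) = -5.
Try e(n) = A·3ⁿ + C. Substituting: A·3ⁿ + C = 3(A·3ⁿ⁻¹ + C) + 12 = A·3ⁿ + 3C + 12, so C = 3C + 12, giving C = -6. Then e(0) = A - 6 = -5 gives A = 1.

e(n) = 3ⁿ - 6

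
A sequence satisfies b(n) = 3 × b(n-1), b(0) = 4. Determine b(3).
Computing step by step:
b(0) = 4
b(1) = 3 × 4 = 12
b(2) = 3 × 12 = 36
b(3) = 3 × 36 = 108

108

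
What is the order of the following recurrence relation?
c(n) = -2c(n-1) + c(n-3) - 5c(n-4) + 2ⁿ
The order is the largest lag k for which c(n-k) appears. Here the deepest term is c(n-4) (the 2ⁿ term is non-homogeneous and does not affect the order), so the order is 4.

Order 4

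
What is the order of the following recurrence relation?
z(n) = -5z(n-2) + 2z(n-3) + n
The order is the largest lag k for which z(n-k) appears. Here the deepest term is z(n-3) (the n term is non-homogeneous and does not affect the order), so the order is 3.

Order 3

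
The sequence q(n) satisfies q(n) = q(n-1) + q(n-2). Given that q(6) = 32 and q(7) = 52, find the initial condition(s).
Work backwards using q(k) = q(k+2) - q(k+1):
q(5) = q(7) - q(6) = 52 - 32 = 20
q(4) = q(6) - q(5) = 32 - 20 = 12
q(3) = q(5) - q(4) = 20 - 12 = 8
q(2) = q(4) - q(3) = 12 - 8 = 4
q(1) = q(3) - q(2) = 8 - 4 = 4
q(0) = q(2) - q(1) = 4 - 4 = 0

q(0) = 0, q(1) = 4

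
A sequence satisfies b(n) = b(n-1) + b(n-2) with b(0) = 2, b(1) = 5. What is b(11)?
Computing the sequence terms:
2, 5, 7, 12, 19, 31, 50, 81, 131, 212, 343, 555

555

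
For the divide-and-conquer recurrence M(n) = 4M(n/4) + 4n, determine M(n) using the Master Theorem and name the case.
Master Theorem template: M(n) = a·M(n/b) + f(n).
Here: a=4, b=4, f(n)=4n
Compute log_b(a) = log_4(4) = 1.
f(n) = 4n = Θ(n). Case 2: M(n) = Θ(n log n).

Case 2: M(n) = Θ(n log n)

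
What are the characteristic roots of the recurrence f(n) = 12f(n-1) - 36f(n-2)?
Substitute f(n) = rⁿ and divide through by rⁿ⁻²: r² - 12r + 36 = 0
Factor: (r - 6)² = 0, so r = 6 (double root).
General solution: f(n) = (A + Bn)·6ⁿ

Characteristic: r² - 12r + 36 = 0, Roots: r = 6 (double root)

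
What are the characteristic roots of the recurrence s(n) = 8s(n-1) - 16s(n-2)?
Substitute s(n) = rⁿ and divide through by rⁿ⁻²: r² - 8r + 16 = 0
Factor: (r - 4)² = 0, so r = 4 (double root).
General solution: s(n) = (A + Bn)·4ⁿ

Characteristic: r² - 8r + 16 = 0, Roots: r = 4 (double root)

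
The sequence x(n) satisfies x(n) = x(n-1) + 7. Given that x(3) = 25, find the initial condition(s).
x(3) = x(0) + 3·7, so x(0) = 25 - 21 = 4.

x(0) = 4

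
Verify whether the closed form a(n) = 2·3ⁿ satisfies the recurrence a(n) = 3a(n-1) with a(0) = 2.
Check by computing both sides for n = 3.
From the recurrence with a(0) = 2:
  a(0) = 2, a(1) = 6, a(2) = 18, a(3) = 54
  so the recurrence gives a(3) = 54.
From the proposed closed form a(n) = 2·3ⁿ:
  a(3) = 54.
Both sides give 54 at n = 3, and the initial condition(s) match, so the closed form is consistent.

Yes, the closed form is correct.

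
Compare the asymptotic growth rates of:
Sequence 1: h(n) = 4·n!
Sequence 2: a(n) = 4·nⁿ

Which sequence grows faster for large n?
Comparing growth rates:
Growth-rate hierarchy: log n ≺ any polynomial ≺ any exponential cⁿ (c>1) ≺ n! ≺ nⁿ.
super-exponential nⁿ dominates factorial asymptotically.

a(n) grows faster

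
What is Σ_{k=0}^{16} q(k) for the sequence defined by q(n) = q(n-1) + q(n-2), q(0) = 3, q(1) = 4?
Computing the sequence terms: 3, 4, 7, 11, 18, 29, 47, 76, 123, 199, 322, 521, 843, 1364, 2207, 3571, 5778
Adding these values together:

15123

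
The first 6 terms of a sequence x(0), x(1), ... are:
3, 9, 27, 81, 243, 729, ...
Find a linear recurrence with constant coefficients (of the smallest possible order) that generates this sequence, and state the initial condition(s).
Look for the lowest-order linear relation among consecutive terms.
Observation: each term is 3× the previous.
Check at n=2: 3·9 = 27. ✓

x(n) = 3 × x(n-1), x(0) = 3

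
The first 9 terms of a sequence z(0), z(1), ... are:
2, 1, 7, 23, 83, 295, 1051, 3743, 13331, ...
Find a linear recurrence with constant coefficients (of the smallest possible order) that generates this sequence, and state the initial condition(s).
Look for the lowest-order linear relation among consecutive terms.
Observation: z(n) - 3·z(n-1) - (2)·z(n-2) = 0 holds for the shown terms, and no order-1 relation z(n) = α·z(n-1) + β fits.
Check at n=3: 3·7 + (2)·1 = 23. ✓

z(n) = 3z(n-1) + 2z(n-2), z(0) = 2, z(1) = 1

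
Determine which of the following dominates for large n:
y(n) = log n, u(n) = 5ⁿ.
Comparing growth rates:
Growth-rate hierarchy: log n ≺ any polynomial ≺ any exponential cⁿ (c>1) ≺ n! ≺ nⁿ.
exponential base 5 dominates logarithmic asymptotically.

u(n) grows faster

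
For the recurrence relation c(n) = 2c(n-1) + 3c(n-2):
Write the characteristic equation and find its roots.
Substitute c(n) = rⁿ and divide through by rⁿ⁻²: r² - 2r - 3 = 0
Factor: (r + 1)(r - 3) = 0, so r = -1, 3.
General solution: c(n) = A·(-1)ⁿ + B·3ⁿ

Characteristic: r² - 2r - 3 = 0, Roots: r = -1, 3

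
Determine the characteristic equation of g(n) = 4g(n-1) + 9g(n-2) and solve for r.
Substitute g(n) = rⁿ and divide through by rⁿ⁻²: r² - 4r - 9 = 0
Discriminant: 4² + 4·9 = 52, not a perfect square, so by the quadratic formula r = (4 ± √52)/2.
General solution: g(n) = A·r₁ⁿ + B·r₂ⁿ where r₁,r₂ = (4 ± √52)/2

Characteristic: r² - 4r - 9 = 0, Roots: r = (4 ± √52)/2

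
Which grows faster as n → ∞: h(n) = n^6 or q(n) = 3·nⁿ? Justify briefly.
Comparing growth rates:
Growth-rate hierarchy: log n ≺ any polynomial ≺ any exponential cⁿ (c>1) ≺ n! ≺ nⁿ.
super-exponential nⁿ dominates polynomial degree 6 asymptotically.

q(n) grows faster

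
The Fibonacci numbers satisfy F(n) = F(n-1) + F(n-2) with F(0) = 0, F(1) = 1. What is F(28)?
Computing the sequence terms:
0, 1, 1, 2, 3, 5, 8, 13, 21, 34, 55, 89, 144, 233, 377, 610, 987, 1597, 2584, 4181, 6765, 10946, 17711, 28657, 46368, 75025, 121393, 196418, 317811

317811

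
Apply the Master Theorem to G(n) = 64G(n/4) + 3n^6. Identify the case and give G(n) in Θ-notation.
Master Theorem template: G(n) = a·G(n/b) + f(n).
Here: a=64, b=4, f(n)=3n^6
Compute log_b(a) = log_4(64) = 3.
f(n) = 3n^6 = Ω(n^(3+ε)) with ε = 3, and the regularity condition holds (a·f(n/b) = (a/b^6)·f(n) with a/b^6 = 4^-3 < 1). Case 3: G(n) = Θ(f(n)) = Θ(n^6).

Case 3: G(n) = Θ(n^6)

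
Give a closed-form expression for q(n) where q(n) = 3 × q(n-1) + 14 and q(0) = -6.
Recurrence: q(n) = 3 × q(n-1) + 14, initial: q(0) = -6.
Try q(n) = A·3ⁿ + C. Substituting: A·3ⁿ + C = 3(A·3ⁿ⁻¹ + C) + 14 = A·3ⁿ + 3C + 14, so C = 3C + 14, giving C = -7. Then q(0) = A - 7 = -6 gives A = 1.

q(n) = 3ⁿ - 7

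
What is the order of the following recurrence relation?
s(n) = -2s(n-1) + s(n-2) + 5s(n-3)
The order is the largest lag k for which s(n-k) appears. Here the deepest term is s(n-3), so the order is 3.

Order 3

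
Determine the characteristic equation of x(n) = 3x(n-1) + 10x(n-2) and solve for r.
Substitute x(n) = rⁿ and divide through by rⁿ⁻²: r² - 3r - 10 = 0
Factor: (r - 5)(r + 2) = 0, so r = 5, -2.
General solution: x(n) = A·5ⁿ + B·(-2)ⁿ

Characteristic: r² - 3r - 10 = 0, Roots: r = 5, -2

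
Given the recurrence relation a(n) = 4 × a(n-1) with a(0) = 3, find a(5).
Computing step by step:
a(0) = 3
a(1) = 4 × 3 = 12
a(2) = 4 × 12 = 48
a(3) = 4 × 48 = 192
a(4) = 4 × 192 = 768
a(5) = 4 × 768 = 3072

3072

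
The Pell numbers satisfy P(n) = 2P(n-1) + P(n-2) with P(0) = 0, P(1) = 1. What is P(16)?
Computing the sequence terms:
0, 1, 2, 5, 12, 29, 70, 169, 408, 985, 2378, 5741, 13860, 33461, 80782, 195025, 470832

470832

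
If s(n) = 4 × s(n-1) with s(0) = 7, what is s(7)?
Computing step by step:
s(0) = 7
s(1) = 4 × 7 = 28
s(2) = 4 × 28 = 112
s(3) = 4 × 112 = 448
s(4) = 4 × 448 = 1792
s(5) = 4 × 1792 = 7168
s(6) = 4 × 7168 = 28672
s(7) = 4 × 28672 = 114688

114688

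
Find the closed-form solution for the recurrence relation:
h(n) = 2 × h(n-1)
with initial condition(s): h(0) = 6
Recurrence: h(n) = 2 × h(n-1), initial: h(0) = 6.
Each term is 2 times the previous, so this is geometric with ratio 2. After n steps: h(n) = h(0)·2ⁿ = 6·2ⁿ.

h(n) = 6·2ⁿ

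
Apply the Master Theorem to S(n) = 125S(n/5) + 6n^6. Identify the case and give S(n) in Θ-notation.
Master Theorem template: S(n) = a·S(n/b) + f(n).
Here: a=125, b=5, f(n)=6n^6
Compute log_b(a) = log_5(125) = 3.
f(n) = 6n^6 = Ω(n^(3+ε)) with ε = 3, and the regularity condition holds (a·f(n/b) = (a/b^6)·f(n) with a/b^6 = 5^-3 < 1). Case 3: S(n) = Θ(f(n)) = Θ(n^6).

Case 3: S(n) = Θ(n^6)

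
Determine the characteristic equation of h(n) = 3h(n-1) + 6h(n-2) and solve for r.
Substitute h(n) = rⁿ and divide through by rⁿ⁻²: r² - 3r - 6 = 0
Discriminant: 3² + 4·6 = 33, not a perfect square, so by the quadratic formula r = (3 ± √33)/2.
General solution: h(n) = A·r₁ⁿ + B·r₂ⁿ where r₁,r₂ = (3 ± √33)/2

Characteristic: r² - 3r - 6 = 0, Roots: r = (3 ± √33)/2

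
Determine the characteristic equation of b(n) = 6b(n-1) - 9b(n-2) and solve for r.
Substitute b(n) = rⁿ and divide through by rⁿ⁻²: r² - 6r + 9 = 0
Factor: (r - 3)² = 0, so r = 3 (double root).
General solution: b(n) = (A + Bn)·3ⁿ

Characteristic: r² - 6r + 9 = 0, Roots: r = 3 (double root)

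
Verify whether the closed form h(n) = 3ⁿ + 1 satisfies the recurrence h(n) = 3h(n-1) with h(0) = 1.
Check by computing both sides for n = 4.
From the recurrence with h(0) = 1:
  h(0) = 1, h(1) = 3, h(2) = 9, h(3) = 27, h(4) = 81
  so the recurrence gives h(4) = 81.
From the proposed closed form h(n) = 3ⁿ + 1:
  h(4) = 82.
The recurrence gives 81 but the closed form gives 82, so the closed form does not satisfy the recurrence.

No, the closed form is incorrect.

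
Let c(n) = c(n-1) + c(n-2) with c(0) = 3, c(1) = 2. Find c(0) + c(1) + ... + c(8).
Computing the sequence terms: 3, 2, 5, 7, 12, 19, 31, 50, 81
Adding these values together:

210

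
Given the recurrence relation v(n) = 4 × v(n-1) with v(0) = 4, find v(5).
Computing step by step:
v(0) = 4
v(1) = 4 × 4 = 16
v(2) = 4 × 16 = 64
v(3) = 4 × 64 = 256
v(4) = 4 × 256 = 1024
v(5) = 4 × 1024 = 4096

4096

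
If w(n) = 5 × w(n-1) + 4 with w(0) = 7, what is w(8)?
Computing step by step:
w(0) = 7
w(1) = 5 × 7 + 4 = 39
w(2) = 5 × 39 + 4 = 199
w(3) = 5 × 199 + 4 = 999
w(4) = 5 × 999 + 4 = 4999
w(5) = 5 × 4999 + 4 = 24999
w(6) = 5 × 24999 + 4 = 124999
w(7) = 5 × 124999 + 4 = 624999
w(8) = 5 × 624999 + 4 = 3124999

3124999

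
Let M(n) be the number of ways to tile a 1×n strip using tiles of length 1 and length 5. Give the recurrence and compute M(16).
Condition on the last tile: it has length 1 (leaving a 1×(n-1) strip) or length 5 (leaving a 1×(n-5) strip), so M(n) = M(n-1) + M(n-5) (order-5 linear recurrence).
For 0 ≤ i < 5 only unit tiles fit, so M(i) = 1.
Iterating the recurrence: M(5) = 2, M(6) = 3, M(7) = 4, M(8) = 5, M(9) = 6, M(10) = 8, M(11) = 11, M(12) = 15, M(13) = 20, M(14) = 26, M(15) = 34, M(16) = 45.

M(n) = M(n-1) + M(n-5), with M(i) = 1 for 0 ≤ i < 5; M(16) = 45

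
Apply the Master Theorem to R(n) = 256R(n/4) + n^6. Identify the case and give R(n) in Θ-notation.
Master Theorem template: R(n) = a·R(n/b) + f(n).
Here: a=256, b=4, f(n)=n^6
Compute log_b(a) = log_4(256) = 4.
f(n) = n^6 = Ω(n^(4+ε)) with ε = 2, and the regularity condition holds (a·f(n/b) = (a/b^6)·f(n) with a/b^6 = 4^-2 < 1). Case 3: R(n) = Θ(f(n)) = Θ(n^6).

Case 3: R(n) = Θ(n^6)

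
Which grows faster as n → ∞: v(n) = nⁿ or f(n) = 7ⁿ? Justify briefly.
Comparing growth rates:
Growth-rate hierarchy: log n ≺ any polynomial ≺ any exponential cⁿ (c>1) ≺ n! ≺ nⁿ.
super-exponential nⁿ dominates exponential base 7 asymptotically.

v(n) grows faster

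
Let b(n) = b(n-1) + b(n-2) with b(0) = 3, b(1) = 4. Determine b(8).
Computing the sequence terms:
3, 4, 7, 11, 18, 29, 47, 76, 123

123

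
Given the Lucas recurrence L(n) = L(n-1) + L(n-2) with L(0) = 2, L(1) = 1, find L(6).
Computing the sequence terms:
2, 1, 3, 4, 7, 11, 18

18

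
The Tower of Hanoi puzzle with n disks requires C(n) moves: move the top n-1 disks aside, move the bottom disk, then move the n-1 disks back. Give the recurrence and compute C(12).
Moving n disks = move the top n-1 disks aside (C(n-1) moves) + move the largest disk (1 move) + move the n-1 disks back on top (C(n-1) moves), so C(n) = 2C(n-1) + 1, with C(1) = 1 (a single disk takes one move).
First terms: 1, 3, 7, 15, 31, 63, … — each is one less than a power of 2. Indeed C(n) + 1 = 2(C(n-1) + 1) with C(1) + 1 = 2, so C(n) + 1 = 2ⁿ and C(n) = 2ⁿ - 1.
Hence C(12) = 2^12 - 1 = 4096 - 1 = 4095.

C(n) = 2C(n-1) + 1, C(1) = 1; C(12) = 4095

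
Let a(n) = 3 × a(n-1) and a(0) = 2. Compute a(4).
Computing step by step:
a(0) = 2
a(1) = 3 × 2 = 6
a(2) = 3 × 6 = 18
a(3) = 3 × 18 = 54
a(4) = 3 × 54 = 162

162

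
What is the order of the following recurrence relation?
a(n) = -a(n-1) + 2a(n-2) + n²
The order is the largest lag k for which a(n-k) appears. Here the deepest term is a(n-2) (the n² term is non-homogeneous and does not affect the order), so the order is 2.

Order 2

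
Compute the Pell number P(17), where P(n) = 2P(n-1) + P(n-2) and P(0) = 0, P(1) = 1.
Computing the sequence terms:
0, 1, 2, 5, 12, 29, 70, 169, 408, 985, 2378, 5741, 13860, 33461, 80782, 195025, 470832, 1136689

1136689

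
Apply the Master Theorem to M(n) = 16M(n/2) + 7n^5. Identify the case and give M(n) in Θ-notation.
Master Theorem template: M(n) = a·M(n/b) + f(n).
Here: a=16, b=2, f(n)=7n^5
Compute log_b(a) = log_2(16) = 4.
f(n) = 7n^5 = Ω(n^(4+ε)) with ε = 1, and the regularity condition holds (a·f(n/b) = (a/b^5)·f(n) with a/b^5 = 2^-1 < 1). Case 3: M(n) = Θ(f(n)) = Θ(n^5).

Case 3: M(n) = Θ(n^5)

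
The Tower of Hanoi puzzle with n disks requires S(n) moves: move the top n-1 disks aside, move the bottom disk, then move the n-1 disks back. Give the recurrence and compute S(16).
Moving n disks = move the top n-1 disks aside (S(n-1) moves) + move the largest disk (1 move) + move the n-1 disks back on top (S(n-1) moves), so S(n) = 2S(n-1) + 1, with S(1) = 1 (a single disk takes one move).
First terms: 1, 3, 7, 15, 31, 63, … — each is one less than a power of 2. Indeed S(n) + 1 = 2(S(n-1) + 1) with S(1) + 1 = 2, so S(n) + 1 = 2ⁿ and S(n) = 2ⁿ - 1.
Hence S(16) = 2^16 - 1 = 65536 - 1 = 65535.

S(n) = 2S(n-1) + 1, S(1) = 1; S(16) = 65535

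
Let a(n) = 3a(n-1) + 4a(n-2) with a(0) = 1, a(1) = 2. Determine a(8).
Computing the sequence terms:
1, 2, 10, 38, 154, 614, 2458, 9830, 39322

39322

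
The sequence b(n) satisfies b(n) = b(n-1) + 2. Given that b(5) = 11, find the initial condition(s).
b(5) = b(0) + 5·2, so b(0) = 11 - 10 = 1.

b(0) = 1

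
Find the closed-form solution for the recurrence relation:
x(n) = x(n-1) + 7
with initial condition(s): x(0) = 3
Recurrence: x(n) = x(n-1) + 7, initial: x(0) = 3.
Each step adds 7, so x(n) = x(0) + 7n = 7n + 3.

x(n) = 7n + 3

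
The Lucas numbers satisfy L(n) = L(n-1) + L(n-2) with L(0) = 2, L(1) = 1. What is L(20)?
Computing the sequence terms:
2, 1, 3, 4, 7, 11, 18, 29, 47, 76, 123, 199, 322, 521, 843, 1364, 2207, 3571, 5778, 9349, 15127

15127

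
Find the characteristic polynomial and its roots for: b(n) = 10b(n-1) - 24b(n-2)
Substitute b(n) = rⁿ and divide through by rⁿ⁻²: r² - 10r + 24 = 0
Factor: (r - 6)(r - 4) = 0, so r = 6, 4.
General solution: b(n) = A·6ⁿ + B·4ⁿ

Characteristic: r² - 10r + 24 = 0, Roots: r = 6, 4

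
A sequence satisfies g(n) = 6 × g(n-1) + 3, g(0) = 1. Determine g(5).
Computing step by step:
g(0) = 1
g(1) = 6 × 1 + 3 = 9
g(2) = 6 × 9 + 3 = 57
g(3) = 6 × 57 + 3 = 345
g(4) = 6 × 345 + 3 = 2073
g(5) = 6 × 2073 + 3 = 12441

12441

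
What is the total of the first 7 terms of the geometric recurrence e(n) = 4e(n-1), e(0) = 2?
Computing the sequence terms: 2, 8, 32, 128, 512, 2048, 8192
Adding these values together:

10922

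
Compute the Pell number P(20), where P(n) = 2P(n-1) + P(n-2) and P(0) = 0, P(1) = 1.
Computing the sequence terms:
0, 1, 2, 5, 12, 29, 70, 169, 408, 985, 2378, 5741, 13860, 33461, 80782, 195025, 470832, 1136689, 2744210, 6625109, 15994428

15994428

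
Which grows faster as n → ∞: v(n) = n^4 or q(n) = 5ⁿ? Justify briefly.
Comparing growth rates:
Growth-rate hierarchy: log n ≺ any polynomial ≺ any exponential cⁿ (c>1) ≺ n! ≺ nⁿ.
exponential base 5 dominates polynomial degree 4 asymptotically.

q(n) grows faster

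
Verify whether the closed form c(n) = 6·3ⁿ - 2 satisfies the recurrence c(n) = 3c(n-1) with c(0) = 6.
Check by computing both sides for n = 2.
From the recurrence with c(0) = 6:
  c(0) = 6, c(1) = 18, c(2) = 54
  so the recurrence gives c(2) = 54.
From the proposed closed form c(n) = 6·3ⁿ - 2:
  c(2) = 52.
The recurrence gives 54 but the closed form gives 52, so the closed form does not satisfy the recurrence.

No, the closed form is incorrect.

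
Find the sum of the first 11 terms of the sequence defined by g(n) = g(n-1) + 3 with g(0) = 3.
Computing the sequence terms: 3, 6, 9, 12, 15, 18, 21, 24, 27, 30, 33
Adding these values together:

198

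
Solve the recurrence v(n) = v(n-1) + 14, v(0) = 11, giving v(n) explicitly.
Recurrence: v(n) = v(n-1) + 14, initial: v(0) = 11.
Each step adds 14, so v(n) = v(0) + 14n = 14n + 11.

v(n) = 14n + 11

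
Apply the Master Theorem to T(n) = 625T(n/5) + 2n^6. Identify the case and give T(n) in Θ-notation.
Master Theorem template: T(n) = a·T(n/b) + f(n).
Here: a=625, b=5, f(n)=2n^6
Compute log_b(a) = log_5(625) = 4.
f(n) = 2n^6 = Ω(n^(4+ε)) with ε = 2, and the regularity condition holds (a·f(n/b) = (a/b^6)·f(n) with a/b^6 = 5^-2 < 1). Case 3: T(n) = Θ(f(n)) = Θ(n^6).

Case 3: T(n) = Θ(n^6)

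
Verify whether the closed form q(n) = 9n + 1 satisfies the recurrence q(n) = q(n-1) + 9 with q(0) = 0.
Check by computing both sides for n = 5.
From the recurrence with q(0) = 0:
  q(0) = 0, q(1) = 9, q(2) = 18, q(3) = 27, q(4) = 36, q(5) = 45
  so the recurrence gives q(5) = 45.
From the proposed closed form q(n) = 9n + 1:
  q(5) = 46.
The recurrence gives 45 but the closed form gives 46, so the closed form does not satisfy the recurrence.

No, the closed form is incorrect.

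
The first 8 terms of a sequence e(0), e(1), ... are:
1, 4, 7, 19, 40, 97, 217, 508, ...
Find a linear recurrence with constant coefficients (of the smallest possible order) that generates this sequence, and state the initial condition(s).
Look for the lowest-order linear relation among consecutive terms.
Observation: e(n) - 1·e(n-1) - (3)·e(n-2) = 0 holds for the shown terms, and no order-1 relation e(n) = α·e(n-1) + β fits.
Check at n=3: 1·7 + (3)·4 = 19. ✓

e(n) = e(n-1) + 3e(n-2), e(0) = 1, e(1) = 4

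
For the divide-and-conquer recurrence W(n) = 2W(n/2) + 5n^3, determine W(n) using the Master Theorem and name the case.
Master Theorem template: W(n) = a·W(n/b) + f(n).
Here: a=2, b=2, f(n)=5n^3
Compute log_b(a) = log_2(2) = 1.
f(n) = 5n^3 = Ω(n^(1+ε)) with ε = 2, and the regularity condition holds (a·f(n/b) = (a/b^3)·f(n) with a/b^3 = 2^-2 < 1). Case 3: W(n) = Θ(f(n)) = Θ(n^3).

Case 3: W(n) = Θ(n^3)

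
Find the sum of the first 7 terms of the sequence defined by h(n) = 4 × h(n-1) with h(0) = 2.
Computing the sequence terms: 2, 8, 32, 128, 512, 2048, 8192
Adding these values together:

10922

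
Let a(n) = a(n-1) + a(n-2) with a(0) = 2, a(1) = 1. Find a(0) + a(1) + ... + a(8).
Computing the sequence terms: 2, 1, 3, 4, 7, 11, 18, 29, 47
Adding these values together:

122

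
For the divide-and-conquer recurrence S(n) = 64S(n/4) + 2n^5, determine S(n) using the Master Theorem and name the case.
Master Theorem template: S(n) = a·S(n/b) + f(n).
Here: a=64, b=4, f(n)=2n^5
Compute log_b(a) = log_4(64) = 3.
f(n) = 2n^5 = Ω(n^(3+ε)) with ε = 2, and the regularity condition holds (a·f(n/b) = (a/b^5)·f(n) with a/b^5 = 4^-2 < 1). Case 3: S(n) = Θ(f(n)) = Θ(n^5).

Case 3: S(n) = Θ(n^5)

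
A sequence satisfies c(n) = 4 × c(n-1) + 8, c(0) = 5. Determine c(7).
Computing step by step:
c(0) = 5
c(1) = 4 × 5 + 8 = 28
c(2) = 4 × 28 + 8 = 120
c(3) = 4 × 120 + 8 = 488
c(4) = 4 × 488 + 8 = 1960
c(5) = 4 × 1960 + 8 = 7848
c(6) = 4 × 7848 + 8 = 31400
c(7) = 4 × 31400 + 8 = 125608

125608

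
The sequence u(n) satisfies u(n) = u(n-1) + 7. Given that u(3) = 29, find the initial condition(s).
u(3) = u(0) + 3·7, so u(0) = 29 - 21 = 8.

u(0) = 8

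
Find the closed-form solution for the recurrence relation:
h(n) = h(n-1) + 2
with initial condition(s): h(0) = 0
Recurrence: h(n) = h(n-1) + 2, initial: h(0) = 0.
Each step adds 2, so h(n) = h(0) + 2n = 2n.

h(n) = 2n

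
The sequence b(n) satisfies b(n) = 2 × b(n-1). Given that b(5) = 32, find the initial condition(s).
In general b(n) = 2ⁿ · b(0). At n = 5: b(0) = b(5) / 2^5 = 32 / 32 = 1.

b(0) = 1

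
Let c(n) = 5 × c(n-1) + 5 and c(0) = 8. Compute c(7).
Computing step by step:
c(0) = 8
c(1) = 5 × 8 + 5 = 45
c(2) = 5 × 45 + 5 = 230
c(3) = 5 × 230 + 5 = 1155
c(4) = 5 × 1155 + 5 = 5780
c(5) = 5 × 5780 + 5 = 28905
c(6) = 5 × 28905 + 5 = 144530
c(7) = 5 × 144530 + 5 = 722655

722655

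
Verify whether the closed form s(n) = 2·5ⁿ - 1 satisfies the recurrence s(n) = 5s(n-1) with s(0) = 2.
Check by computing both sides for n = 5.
From the recurrence with s(0) = 2:
  s(0) = 2, s(1) = 10, s(2) = 50, s(3) = 250, s(4) = 1250, s(5) = 6250
  so the recurrence gives s(5) = 6250.
From the proposed closed form s(n) = 2·5ⁿ - 1:
  s(5) = 6249.
The recurrence gives 6250 but the closed form gives 6249, so the closed form does not satisfy the recurrence.

No, the closed form is incorrect.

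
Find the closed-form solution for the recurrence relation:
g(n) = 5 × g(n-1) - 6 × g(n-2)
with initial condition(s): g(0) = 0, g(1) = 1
Recurrence: g(n) = 5 × g(n-1) - 6 × g(n-2), initial: g(0) = 0, g(1) = 1.
Characteristic equation: r² - 5r + 6 = 0, which factors as (r - 3)(r - 2) = 0, so r = 3, 2. General solution g(n) = A·3ⁿ + B·2ⁿ. From g(0) = 0: A + B = 0. From g(1) = 1: 3A + 2B = 1. Solving gives A = 1, B = -1.

g(n) = 3ⁿ - 2ⁿ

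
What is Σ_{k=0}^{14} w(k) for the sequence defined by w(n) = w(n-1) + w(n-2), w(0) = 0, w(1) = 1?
Computing the sequence terms: 0, 1, 1, 2, 3, 5, 8, 13, 21, 34, 55, 89, 144, 233, 377
Adding these values together:

986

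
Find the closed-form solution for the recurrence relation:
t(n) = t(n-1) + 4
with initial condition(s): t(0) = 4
Recurrence: t(n) = t(n-1) + 4, initial: t(0) = 4.
Each step adds 4, so t(n) = t(0) + 4n = 4n + 4.

t(n) = 4n + 4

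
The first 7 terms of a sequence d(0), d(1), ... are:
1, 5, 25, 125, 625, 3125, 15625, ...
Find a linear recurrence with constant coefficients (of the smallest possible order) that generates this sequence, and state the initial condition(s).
Look for the lowest-order linear relation among consecutive terms.
Observation: each term is 5× the previous.
Check at n=2: 5·5 = 25. ✓

d(n) = 5 × d(n-1), d(0) = 1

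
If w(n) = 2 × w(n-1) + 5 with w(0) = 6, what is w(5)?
Computing step by step:
w(0) = 6
w(1) = 2 × 6 + 5 = 17
w(2) = 2 × 17 + 5 = 39
w(3) = 2 × 39 + 5 = 83
w(4) = 2 × 83 + 5 = 171
w(5) = 2 × 171 + 5 = 347

347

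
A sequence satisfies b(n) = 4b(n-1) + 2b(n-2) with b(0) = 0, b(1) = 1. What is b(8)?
Computing the sequence terms:
0, 1, 4, 18, 80, 356, 1584, 7048, 31360

31360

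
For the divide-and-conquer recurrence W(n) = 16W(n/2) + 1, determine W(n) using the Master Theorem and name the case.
Master Theorem template: W(n) = a·W(n/b) + f(n).
Here: a=16, b=2, f(n)=1
Compute log_b(a) = log_2(16) = 4.
f(n) = 1 = O(n^(4-ε)) with ε = 4. Case 1: W(n) = Θ(n^log_b(a)) = Θ(n^4).

Case 1: W(n) = Θ(n^4)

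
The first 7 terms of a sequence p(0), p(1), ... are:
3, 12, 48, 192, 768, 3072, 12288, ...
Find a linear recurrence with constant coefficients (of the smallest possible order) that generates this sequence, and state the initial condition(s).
Look for the lowest-order linear relation among consecutive terms.
Observation: each term is 4× the previous.
Check at n=2: 4·12 = 48. ✓

p(n) = 4 × p(n-1), p(0) = 3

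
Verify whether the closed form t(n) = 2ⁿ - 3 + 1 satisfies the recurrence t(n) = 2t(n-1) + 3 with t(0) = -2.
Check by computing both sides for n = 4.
From the recurrence with t(0) = -2:
  t(0) = -2, t(1) = -1, t(2) = 1, t(3) = 5, t(4) = 13
  so the recurrence gives t(4) = 13.
From the proposed closed form t(n) = 2ⁿ - 3 + 1:
  t(4) = 14.
The recurrence gives 13 but the closed form gives 14, so the closed form does not satisfy the recurrence.

No, the closed form is incorrect.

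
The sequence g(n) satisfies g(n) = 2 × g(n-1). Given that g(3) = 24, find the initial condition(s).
In general g(n) = 2ⁿ · g(0). At n = 3: g(0) = g(3) / 2^3 = 24 / 8 = 3.

g(0) = 3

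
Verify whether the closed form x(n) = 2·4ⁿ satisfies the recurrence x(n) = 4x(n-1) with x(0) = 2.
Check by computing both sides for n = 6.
From the recurrence with x(0) = 2:
  x(0) = 2, x(1) = 8, x(2) = 32, x(3) = 128, x(4) = 512, x(5) = 2048, x(6) = 8192
  so the recurrence gives x(6) = 8192.
From the proposed closed form x(n) = 2·4ⁿ:
  x(6) = 8192.
Both sides give 8192 at n = 6, and the initial condition(s) match, so the closed form is consistent.

Yes, the closed form is correct.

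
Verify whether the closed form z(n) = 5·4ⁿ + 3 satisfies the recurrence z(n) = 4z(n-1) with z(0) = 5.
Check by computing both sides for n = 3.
From the recurrence with z(0) = 5:
  z(0) = 5, z(1) = 20, z(2) = 80, z(3) = 320
  so the recurrence gives z(3) = 320.
From the proposed closed form z(n) = 5·4ⁿ + 3:
  z(3) = 323.
The recurrence gives 320 but the closed form gives 323, so the closed form does not satisfy the recurrence.

No, the closed form is incorrect.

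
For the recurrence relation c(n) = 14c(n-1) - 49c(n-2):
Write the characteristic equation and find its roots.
Substitute c(n) = rⁿ and divide through by rⁿ⁻²: r² - 14r + 49 = 0
Factor: (r - 7)² = 0, so r = 7 (double root).
General solution: c(n) = (A + Bn)·7ⁿ

Characteristic: r² - 14r + 49 = 0, Roots: r = 7 (double root)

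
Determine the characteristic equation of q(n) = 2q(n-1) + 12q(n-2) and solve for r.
Substitute q(n) = rⁿ and divide through by rⁿ⁻²: r² - 2r - 12 = 0
Discriminant: 2² + 4·12 = 52, not a perfect square, so by the quadratic formula r = (2 ± √52)/2.
General solution: q(n) = A·r₁ⁿ + B·r₂ⁿ where r₁,r₂ = (2 ± √52)/2

Characteristic: r² - 2r - 12 = 0, Roots: r = (2 ± √52)/2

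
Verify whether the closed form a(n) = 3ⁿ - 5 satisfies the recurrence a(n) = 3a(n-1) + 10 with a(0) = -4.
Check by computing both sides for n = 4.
From the recurrence with a(0) = -4:
  a(0) = -4, a(1) = -2, a(2) = 4, a(3) = 22, a(4) = 76
  so the recurrence gives a(4) = 76.
From the proposed closed form a(n) = 3ⁿ - 5:
  a(4) = 76.
Both sides give 76 at n = 4, and the initial condition(s) match, so the closed form is consistent.

Yes, the closed form is correct.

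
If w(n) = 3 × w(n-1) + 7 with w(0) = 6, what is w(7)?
Computing step by step:
w(0) = 6
w(1) = 3 × 6 + 7 = 25
w(2) = 3 × 25 + 7 = 82
w(3) = 3 × 82 + 7 = 253
w(4) = 3 × 253 + 7 = 766
w(5) = 3 × 766 + 7 = 2305
w(6) = 3 × 2305 + 7 = 6922
w(7) = 3 × 6922 + 7 = 20773

20773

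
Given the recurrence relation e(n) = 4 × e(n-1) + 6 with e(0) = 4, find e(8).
Computing step by step:
e(0) = 4
e(1) = 4 × 4 + 6 = 22
e(2) = 4 × 22 + 6 = 94
e(3) = 4 × 94 + 6 = 382
e(4) = 4 × 382 + 6 = 1534
e(5) = 4 × 1534 + 6 = 6142
e(6) = 4 × 6142 + 6 = 24574
e(7) = 4 × 24574 + 6 = 98302
e(8) = 4 × 98302 + 6 = 393214

393214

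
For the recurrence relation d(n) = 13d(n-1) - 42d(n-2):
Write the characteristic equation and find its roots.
Substitute d(n) = rⁿ and divide through by rⁿ⁻²: r² - 13r + 42 = 0
Factor: (r - 6)(r - 7) = 0, so r = 6, 7.
General solution: d(n) = A·6ⁿ + B·7ⁿ

Characteristic: r² - 13r + 42 = 0, Roots: r = 6, 7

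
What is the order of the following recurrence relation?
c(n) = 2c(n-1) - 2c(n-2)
The order is the largest lag k for which c(n-k) appears. Here the deepest term is c(n-2), so the order is 2.

Order 2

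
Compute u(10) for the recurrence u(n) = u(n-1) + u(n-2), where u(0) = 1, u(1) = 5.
Computing the sequence terms:
1, 5, 6, 11, 17, 28, 45, 73, 118, 191, 309

309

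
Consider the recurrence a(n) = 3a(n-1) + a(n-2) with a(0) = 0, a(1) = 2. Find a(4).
Computing the sequence terms:
0, 2, 6, 20, 66

66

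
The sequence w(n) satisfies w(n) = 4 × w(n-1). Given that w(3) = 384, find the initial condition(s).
In general w(n) = 4ⁿ · w(0). At n = 3: w(0) = w(3) / 4^3 = 384 / 64 = 6.

w(0) = 6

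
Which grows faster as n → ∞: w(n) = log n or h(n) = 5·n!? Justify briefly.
Comparing growth rates:
Growth-rate hierarchy: log n ≺ any polynomial ≺ any exponential cⁿ (c>1) ≺ n! ≺ nⁿ.
factorial dominates logarithmic asymptotically.

h(n) grows faster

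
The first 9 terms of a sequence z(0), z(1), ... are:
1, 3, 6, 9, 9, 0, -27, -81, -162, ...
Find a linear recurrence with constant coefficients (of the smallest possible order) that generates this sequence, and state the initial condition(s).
Look for the lowest-order linear relation among consecutive terms.
Observation: z(n) - 3·z(n-1) - (-3)·z(n-2) = 0 holds for the shown terms, and no order-1 relation z(n) = α·z(n-1) + β fits.
Check at n=3: 3·6 + (-3)·3 = 9. ✓

z(n) = 3z(n-1) - 3z(n-2), z(0) = 1, z(1) = 3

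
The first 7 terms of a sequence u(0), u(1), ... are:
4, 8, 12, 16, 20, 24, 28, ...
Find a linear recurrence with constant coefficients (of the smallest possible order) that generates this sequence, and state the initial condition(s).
Look for the lowest-order linear relation among consecutive terms.
Observation: consecutive differences are constant (= 4).
Check at n=2: 1·8 + 4 = 12. ✓

u(n) = u(n-1) + 4, u(0) = 4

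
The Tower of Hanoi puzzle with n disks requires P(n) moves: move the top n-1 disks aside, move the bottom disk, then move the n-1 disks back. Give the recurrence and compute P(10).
Moving n disks = move the top n-1 disks aside (P(n-1) moves) + move the largest disk (1 move) + move the n-1 disks back on top (P(n-1) moves), so P(n) = 2P(n-1) + 1, with P(1) = 1 (a single disk takes one move).
First terms: 1, 3, 7, 15, 31, 63, … — each is one less than a power of 2. Indeed P(n) + 1 = 2(P(n-1) + 1) with P(1) + 1 = 2, so P(n) + 1 = 2ⁿ and P(n) = 2ⁿ - 1.
Hence P(10) = 2^10 - 1 = 1024 - 1 = 1023.

P(n) = 2P(n-1) + 1, P(1) = 1; P(10) = 1023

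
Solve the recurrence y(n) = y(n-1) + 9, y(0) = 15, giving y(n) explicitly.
Recurrence: y(n) = y(n-1) + 9, initial: y(0) = 15.
Each step adds 9, so y(n) = y(0) + 9n = 9n + 15.

y(n) = 9n + 15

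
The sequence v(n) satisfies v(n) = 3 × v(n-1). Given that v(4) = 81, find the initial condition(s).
In general v(n) = 3ⁿ · v(0). At n = 4: v(0) = v(4) / 3^4 = 81 / 81 = 1.

v(0) = 1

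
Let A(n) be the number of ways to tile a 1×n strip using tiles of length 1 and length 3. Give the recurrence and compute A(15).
Condition on the last tile: it has length 1 (leaving a 1×(n-1) strip) or length 3 (leaving a 1×(n-3) strip), so A(n) = A(n-1) + A(n-3) (order-3 linear recurrence).
For 0 ≤ i < 3 only unit tiles fit, so A(i) = 1.
Iterating the recurrence: A(3) = 2, A(4) = 3, A(5) = 4, A(6) = 6, A(7) = 9, A(8) = 13, A(9) = 19, A(10) = 28, A(11) = 41, A(12) = 60, A(13) = 88, A(14) = 129, A(15) = 189.

A(n) = A(n-1) + A(n-3), with A(i) = 1 for 0 ≤ i < 3; A(15) = 189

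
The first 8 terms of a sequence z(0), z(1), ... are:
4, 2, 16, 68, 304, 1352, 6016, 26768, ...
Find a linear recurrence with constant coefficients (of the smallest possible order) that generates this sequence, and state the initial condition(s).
Look for the lowest-order linear relation among consecutive terms.
Observation: z(n) - 4·z(n-1) - (2)·z(n-2) = 0 holds for the shown terms, and no order-1 relation z(n) = α·z(n-1) + β fits.
Check at n=3: 4·16 + (2)·2 = 68. ✓

z(n) = 4z(n-1) + 2z(n-2), z(0) = 4, z(1) = 2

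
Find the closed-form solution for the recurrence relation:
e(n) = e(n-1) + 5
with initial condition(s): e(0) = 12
Recurrence: e(n) = e(n-1) + 5, initial: e(0) = 12.
Each step adds 5, so e(n) = e(0) + 5n = 5n + 12.

e(n) = 5n + 12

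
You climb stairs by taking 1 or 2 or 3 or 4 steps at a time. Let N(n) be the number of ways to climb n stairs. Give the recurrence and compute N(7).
Condition on the size of the last step (1 to 4): before it there were n-1, …, n-4 stairs climbed, and these cases are disjoint, so N(n) = N(n-1) + N(n-2) + N(n-3) + N(n-4) (order-4 linear recurrence).
Initial conditions by direct count (compositions of i into parts ≤ 4): N(1) = 1; N(2) = 2; N(3) = 4; N(4) = 8.
Iterating the recurrence: N(5) = 15, N(6) = 29, N(7) = 56.

N(n) = N(n-1) + N(n-2) + N(n-3) + N(n-4), N(1) = 1, N(2) = 2, N(3) = 4, N(4) = 8; N(7) = 56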